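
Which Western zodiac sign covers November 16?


Date: November 16
Conventional tropical zodiac dates: Scorpio from October 23 onward; Sagittarius starts November 22
November 16 falls within the Scorpio range

Scorpio


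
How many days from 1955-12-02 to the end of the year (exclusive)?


Day of year: 336 of 365
Remaining = 365 - 336

29 days


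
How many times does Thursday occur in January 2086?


January 2086 has 31 days
Anchor: Jan 1, 2086. With p = 2086 - 1 = 2085: (p + p//4 - p//100 + p//400) mod 7 = (2085 + 521 - 20 + 5) mod 7 = 2591 mod 7 = 1 -> Tuesday (Mon=0 ... Sun=6)
January 1 is the anchor itself -> Tuesday
First Thursday is January 3
Thursdays: 3, 10, 17, 24, 31

5 Thursdays


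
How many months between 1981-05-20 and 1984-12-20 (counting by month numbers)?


From May 1981 to December 1984
3 years * 12 = 36 months, plus 7 months = 43

43 months


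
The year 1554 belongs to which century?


Century = (year - 1) // 100 + 1
= (1554 - 1) // 100 + 1
= 1553 // 100 + 1
= 15 + 1

16th century


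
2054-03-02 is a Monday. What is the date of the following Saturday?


Current: Monday
Target: Saturday
Days ahead: 5

Next Saturday: 2054-03-07


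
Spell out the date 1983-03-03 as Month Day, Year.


ISO 1983-03-03 parses as year=1983, month=03, day=03
Month 3 -> March

March 3, 1983


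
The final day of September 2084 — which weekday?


September 2084 has 30 days
Anchor: Jan 1, 2084. With p = 2084 - 1 = 2083: (p + p//4 - p//100 + p//400) mod 7 = (2083 + 520 - 20 + 5) mod 7 = 2588 mod 7 = 5 -> Saturday (Mon=0 ... Sun=6)
Days before September (Jan-Aug): 244; September 1 index = (5 + 244) mod 7 = 4 -> Friday
Last day offset: 30 - 1 = 29 days
Weekday index = (4 + 29) mod 7 = 5

Saturday, September 30


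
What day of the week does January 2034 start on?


Target: January 1, 2034
Anchor: Jan 1, 2034. With p = 2034 - 1 = 2033: (p + p//4 - p//100 + p//400) mod 7 = (2033 + 508 - 20 + 5) mod 7 = 2526 mod 7 = 6 -> Sunday (Mon=0 ... Sun=6)
Offset from anchor: 0 days
Weekday index = (6 + 0) mod 7 = 6

Sunday


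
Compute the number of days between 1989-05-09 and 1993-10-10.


From 1989-05-09 to 1993-10-10
1989-05-09: days before May = 31 + 28 + 31 + 30 = 120 (1989 is not a leap year); day of year = 120 + 9 = 129
1993-10-10: days before October = 31 + 28 + 31 + 30 + 31 + 30 + 31 + 31 + 30 = 273 (1993 is not a leap year); day of year = 273 + 10 = 283
Rest of 1989: 365 - 129 = 236
Full years 1990 (365), 1991 (365), 1992 (366): 1096
Total = 236 + 1096 + 283 = 1615

1615 days


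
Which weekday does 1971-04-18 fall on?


Date: April 18, 1971
Anchor: Jan 1, 1971. With p = 1971 - 1 = 1970: (p + p//4 - p//100 + p//400) mod 7 = (1970 + 492 - 19 + 4) mod 7 = 2447 mod 7 = 4 -> Friday (Mon=0 ... Sun=6)
Days before April (Jan-Mar): 90; offset = 90 + 18 - 1 = 107
Weekday index = (4 + 107) mod 7 = 6

Day of the week: Sunday


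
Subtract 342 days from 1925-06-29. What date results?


Start: 1925-06-29, subtract 342 days
Back 29 days from June 29 reaches May 31, 1925 -> 313 left
May 1925 has 31 days -> back to April 30, 1925 -> 282 left
April 1925 has 30 days -> back to March 31, 1925 -> 252 left
March 1925 has 31 days -> back to February 28, 1925 -> 221 left
February 1925 has 28 days -> back to January 31, 1925 -> 193 left
January 1925 has 31 days -> back to December 31, 1924 -> 162 left
December 1924 has 31 days -> back to November 30, 1924 -> 131 left
November 1924 has 30 days -> back to October 31, 1924 -> 101 left
October 1924 has 31 days -> back to September 30, 1924 -> 70 left
September 1924 has 30 days -> back to August 31, 1924 -> 40 left
August 1924 has 31 days -> back to July 31, 1924 -> 9 left
July 1924: 31 - 9 = 22 -> lands on July 22

Result: 1924-07-22


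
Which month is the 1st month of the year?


Month 1 of 12

January


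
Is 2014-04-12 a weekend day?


Anchor: Jan 1, 2014. With p = 2014 - 1 = 2013: (p + p//4 - p//100 + p//400) mod 7 = (2013 + 503 - 20 + 5) mod 7 = 2501 mod 7 = 2 -> Wednesday (Mon=0 ... Sun=6)
Day of year: 102; offset = 101
Weekday index = (2 + 101) mod 7 = 5 -> Saturday
Weekend days: Saturday, Sunday

Yes


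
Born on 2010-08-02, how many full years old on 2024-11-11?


Birth: 2010-08-02
Reference: 2024-11-11
Year difference: 2024 - 2010 = 14

14 years old


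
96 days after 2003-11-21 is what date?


Start: 2003-11-21, add 96 days
November 2003 has 30 days: 30 - 21 = 9 days to November 30 -> 87 left
December 2003 has 31 days -> 56 left
January 2004 has 31 days -> 25 left
February 2004: 25 <= 29 -> lands on February 25

Result: 2004-02-25


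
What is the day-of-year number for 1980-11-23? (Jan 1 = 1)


Date: November 23, 1980
Days in months 1 through 10: 305
Plus 23 days in November

Day of year: 328


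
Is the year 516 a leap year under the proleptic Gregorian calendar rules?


Gregorian leap year rule: divisible by 4, but not by 100, unless also by 400.
516 is divisible by 4 but not 100 -> leap year

Yes


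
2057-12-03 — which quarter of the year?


Month: December (month 12)
Q1: Jan-Mar, Q2: Apr-Jun, Q3: Jul-Sep, Q4: Oct-Dec

Q4


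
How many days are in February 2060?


February 2060 (leap year: yes)

29 days


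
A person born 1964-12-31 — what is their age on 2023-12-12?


Birth: 1964-12-31
Reference: 2023-12-12
Year difference: 2023 - 1964 = 59
Birthday not yet reached in 2023, subtract 1

58 years old


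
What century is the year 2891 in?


Century = (year - 1) // 100 + 1
= (2891 - 1) // 100 + 1
= 2890 // 100 + 1
= 28 + 1

29th century


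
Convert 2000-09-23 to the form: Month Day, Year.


ISO 2000-09-23 parses as year=2000, month=09, day=23
Month 9 -> September

September 23, 2000


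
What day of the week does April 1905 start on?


Target: April 1, 1905
Anchor: Jan 1, 1905. With p = 1905 - 1 = 1904: (p + p//4 - p//100 + p//400) mod 7 = (1904 + 476 - 19 + 4) mod 7 = 2365 mod 7 = 6 -> Sunday (Mon=0 ... Sun=6)
Days before April (Jan-Mar): 90 days
Weekday index = (6 + 90) mod 7 = 5

Saturday


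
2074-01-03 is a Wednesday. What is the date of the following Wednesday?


Current: Wednesday
Target: Wednesday
Days ahead: 7

Next Wednesday: 2074-01-10


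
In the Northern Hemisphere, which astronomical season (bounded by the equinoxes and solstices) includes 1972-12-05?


Date: December 5
Astronomical Autumn (approx.; exact equinox/solstice day varies by year): September 22 to December 20
December 5 falls within the Autumn window

Autumn


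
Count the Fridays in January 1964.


January 1964 has 31 days
Anchor: Jan 1, 1964. With p = 1964 - 1 = 1963: (p + p//4 - p//100 + p//400) mod 7 = (1963 + 490 - 19 + 4) mod 7 = 2438 mod 7 = 2 -> Wednesday (Mon=0 ... Sun=6)
January 1 is the anchor itself -> Wednesday
First Friday is January 3
Fridays: 3, 10, 17, 24, 31

5 Fridays


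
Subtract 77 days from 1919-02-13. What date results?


Start: 1919-02-13, subtract 77 days
Back 13 days from February 13 reaches January 31, 1919 -> 64 left
January 1919 has 31 days -> back to December 31, 1918 -> 33 left
December 1918 has 31 days -> back to November 30, 1918 -> 2 left
November 1918: 30 - 2 = 28 -> lands on November 28

Result: 1918-11-28


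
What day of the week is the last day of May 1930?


May 1930 has 31 days
Anchor: Jan 1, 1930. With p = 1930 - 1 = 1929: (p + p//4 - p//100 + p//400) mod 7 = (1929 + 482 - 19 + 4) mod 7 = 2396 mod 7 = 2 -> Wednesday (Mon=0 ... Sun=6)
Days before May (Jan-Apr): 120; May 1 index = (2 + 120) mod 7 = 3 -> Thursday
Last day offset: 31 - 1 = 30 days
Weekday index = (3 + 30) mod 7 = 5

Saturday, May 31


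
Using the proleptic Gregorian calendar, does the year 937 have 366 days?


Gregorian leap year rule: divisible by 4, but not by 100, unless also by 400.
937 is not divisible by 4 -> not a leap year

No


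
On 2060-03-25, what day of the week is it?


Date: March 25, 2060
Anchor: Jan 1, 2060. With p = 2060 - 1 = 2059: (p + p//4 - p//100 + p//400) mod 7 = (2059 + 514 - 20 + 5) mod 7 = 2558 mod 7 = 3 -> Thursday (Mon=0 ... Sun=6)
Days before March (Jan-Feb): 60; offset = 60 + 25 - 1 = 84
Weekday index = (3 + 84) mod 7 = 3

Day of the week: Thursday


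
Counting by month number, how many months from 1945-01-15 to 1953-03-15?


From January 1945 to March 1953
8 years * 12 = 96 months, plus 2 months = 98

98 months


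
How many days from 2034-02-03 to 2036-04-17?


From 2034-02-03 to 2036-04-17
2034-02-03: days before February = 31; day of year = 31 + 3 = 34
2036-04-17: days before April = 31 + 29 + 31 = 91 (2036 is a leap year); day of year = 91 + 17 = 108
Rest of 2034: 365 - 34 = 331
Full years 2035 (365): 365
Total = 331 + 365 + 108 = 804

804 days


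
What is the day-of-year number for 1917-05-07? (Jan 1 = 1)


Date: May 7, 1917
Days in months 1 through 4: 120
Plus 7 days in May

Day of year: 127


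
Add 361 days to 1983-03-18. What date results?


Start: 1983-03-18, add 361 days
March 1983 has 31 days: 31 - 18 = 13 days to March 31 -> 348 left
April 1983 has 30 days -> 318 left
May 1983 has 31 days -> 287 left
June 1983 has 30 days -> 257 left
July 1983 has 31 days -> 226 left
August 1983 has 31 days -> 195 left
September 1983 has 30 days -> 165 left
October 1983 has 31 days -> 134 left
November 1983 has 30 days -> 104 left
December 1983 has 31 days -> 73 left
January 1984 has 31 days -> 42 left
February 1984 has 29 days -> 13 left
March 1984: 13 <= 31 -> lands on March 13

Result: 1984-03-13


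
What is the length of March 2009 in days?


March 2009

31 days


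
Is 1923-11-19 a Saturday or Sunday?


Anchor: Jan 1, 1923. With p = 1923 - 1 = 1922: (p + p//4 - p//100 + p//400) mod 7 = (1922 + 480 - 19 + 4) mod 7 = 2387 mod 7 = 0 -> Monday (Mon=0 ... Sun=6)
Day of year: 323; offset = 322
Weekday index = (0 + 322) mod 7 = 0 -> Monday
Weekend days: Saturday, Sunday

No


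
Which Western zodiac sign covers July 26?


Date: July 26
Conventional tropical zodiac dates: Leo from July 23 onward; Virgo starts August 23
July 26 falls within the Leo range

Leo


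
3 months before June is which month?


June is month 6
6 - 3 = 3

March


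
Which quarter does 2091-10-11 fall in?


Month: October (month 10)
Q1: Jan-Mar, Q2: Apr-Jun, Q3: Jul-Sep, Q4: Oct-Dec

Q4


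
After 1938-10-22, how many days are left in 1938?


Day of year: 295 of 365
Remaining = 365 - 295

70 days


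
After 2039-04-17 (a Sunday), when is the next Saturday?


Current: Sunday
Target: Saturday
Days ahead: 6

Next Saturday: 2039-04-23


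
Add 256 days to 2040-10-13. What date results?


Start: 2040-10-13, add 256 days
October 2040 has 31 days: 31 - 13 = 18 days to October 31 -> 238 left
November 2040 has 30 days -> 208 left
December 2040 has 31 days -> 177 left
January 2041 has 31 days -> 146 left
February 2041 has 28 days -> 118 left
March 2041 has 31 days -> 87 left
April 2041 has 30 days -> 57 left
May 2041 has 31 days -> 26 left
June 2041: 26 <= 30 -> lands on June 26

Result: 2041-06-26


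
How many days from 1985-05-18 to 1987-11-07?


From 1985-05-18 to 1987-11-07
1985-05-18: days before May = 31 + 28 + 31 + 30 = 120 (1985 is not a leap year); day of year = 120 + 18 = 138
1987-11-07: days before November = 31 + 28 + 31 + 30 + 31 + 30 + 31 + 31 + 30 + 31 = 304 (1987 is not a leap year); day of year = 304 + 7 = 311
Rest of 1985: 365 - 138 = 227
Full years 1986 (365): 365
Total = 227 + 365 + 311 = 903

903 days


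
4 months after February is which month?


February is month 2
2 + 4 = 6

June


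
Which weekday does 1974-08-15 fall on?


Date: August 15, 1974
Anchor: Jan 1, 1974. With p = 1974 - 1 = 1973: (p + p//4 - p//100 + p//400) mod 7 = (1973 + 493 - 19 + 4) mod 7 = 2451 mod 7 = 1 -> Tuesday (Mon=0 ... Sun=6)
Days before August (Jan-Jul): 212; offset = 212 + 15 - 1 = 226
Weekday index = (1 + 226) mod 7 = 3

Day of the week: Thursday


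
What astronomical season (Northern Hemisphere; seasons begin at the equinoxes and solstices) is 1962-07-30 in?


Date: July 30
Astronomical Summer (approx.; exact equinox/solstice day varies by year): June 21 to September 21
July 30 falls within the Summer window

Summer


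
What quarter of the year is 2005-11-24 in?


Month: November (month 11)
Q1: Jan-Mar, Q2: Apr-Jun, Q3: Jul-Sep, Q4: Oct-Dec

Q4


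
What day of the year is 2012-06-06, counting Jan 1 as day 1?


Date: June 6, 2012
Days in months 1 through 5: 152
Plus 6 days in June

Day of year: 158


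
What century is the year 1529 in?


Century = (year - 1) // 100 + 1
= (1529 - 1) // 100 + 1
= 1528 // 100 + 1
= 15 + 1

16th century


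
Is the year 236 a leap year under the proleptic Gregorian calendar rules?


Gregorian leap year rule: divisible by 4, but not by 100, unless also by 400.
236 is divisible by 4 but not 100 -> leap year

Yes


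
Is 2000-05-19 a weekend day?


Anchor: Jan 1, 2000. With p = 2000 - 1 = 1999: (p + p//4 - p//100 + p//400) mod 7 = (1999 + 499 - 19 + 4) mod 7 = 2483 mod 7 = 5 -> Saturday (Mon=0 ... Sun=6)
Day of year: 140; offset = 139
Weekday index = (5 + 139) mod 7 = 4 -> Friday
Weekend days: Saturday, Sunday

No


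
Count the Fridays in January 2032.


January 2032 has 31 days
Anchor: Jan 1, 2032. With p = 2032 - 1 = 2031: (p + p//4 - p//100 + p//400) mod 7 = (2031 + 507 - 20 + 5) mod 7 = 2523 mod 7 = 3 -> Thursday (Mon=0 ... Sun=6)
January 1 is the anchor itself -> Thursday
First Friday is January 2
Fridays: 2, 9, 16, 23, 30

5 Fridays


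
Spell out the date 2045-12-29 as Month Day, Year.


ISO 2045-12-29 parses as year=2045, month=12, day=29
Month 12 -> December

December 29, 2045


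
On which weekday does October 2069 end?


October 2069 has 31 days
Anchor: Jan 1, 2069. With p = 2069 - 1 = 2068: (p + p//4 - p//100 + p//400) mod 7 = (2068 + 517 - 20 + 5) mod 7 = 2570 mod 7 = 1 -> Tuesday (Mon=0 ... Sun=6)
Days before October (Jan-Sep): 273; October 1 index = (1 + 273) mod 7 = 1 -> Tuesday
Last day offset: 31 - 1 = 30 days
Weekday index = (1 + 30) mod 7 = 3

Thursday, October 31


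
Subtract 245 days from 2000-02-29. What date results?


Start: 2000-02-29, subtract 245 days
Back 29 days from February 29 reaches January 31, 2000 -> 216 left
January 2000 has 31 days -> back to December 31, 1999 -> 185 left
December 1999 has 31 days -> back to November 30, 1999 -> 154 left
November 1999 has 30 days -> back to October 31, 1999 -> 124 left
October 1999 has 31 days -> back to September 30, 1999 -> 93 left
September 1999 has 30 days -> back to August 31, 1999 -> 63 left
August 1999 has 31 days -> back to July 31, 1999 -> 32 left
July 1999 has 31 days -> back to June 30, 1999 -> 1 left
June 1999: 30 - 1 = 29 -> lands on June 29

Result: 1999-06-29


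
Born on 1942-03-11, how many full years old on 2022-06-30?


Birth: 1942-03-11
Reference: 2022-06-30
Year difference: 2022 - 1942 = 80

80 years old


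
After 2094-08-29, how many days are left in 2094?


Day of year: 241 of 365
Remaining = 365 - 241

124 days


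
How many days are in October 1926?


October 1926

31 days


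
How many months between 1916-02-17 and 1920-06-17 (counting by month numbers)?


From February 1916 to June 1920
4 years * 12 = 48 months, plus 4 months = 52

52 months


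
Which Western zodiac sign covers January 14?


Date: January 14
Conventional tropical zodiac dates: Capricorn from December 22 onward; Aquarius starts January 20
January 14 falls within the Capricorn range

Capricorn


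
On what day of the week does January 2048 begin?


Target: January 1, 2048
Anchor: Jan 1, 2048. With p = 2048 - 1 = 2047: (p + p//4 - p//100 + p//400) mod 7 = (2047 + 511 - 20 + 5) mod 7 = 2543 mod 7 = 2 -> Wednesday (Mon=0 ... Sun=6)
Offset from anchor: 0 days
Weekday index = (2 + 0) mod 7 = 2

Wednesday


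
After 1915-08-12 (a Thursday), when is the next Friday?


Current: Thursday
Target: Friday
Days ahead: 1

Next Friday: 1915-08-13


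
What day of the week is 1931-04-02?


Date: April 2, 1931
Anchor: Jan 1, 1931. With p = 1931 - 1 = 1930: (p + p//4 - p//100 + p//400) mod 7 = (1930 + 482 - 19 + 4) mod 7 = 2397 mod 7 = 3 -> Thursday (Mon=0 ... Sun=6)
Days before April (Jan-Mar): 90; offset = 90 + 2 - 1 = 91
Weekday index = (3 + 91) mod 7 = 3

Day of the week: Thursday


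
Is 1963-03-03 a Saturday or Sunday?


Anchor: Jan 1, 1963. With p = 1963 - 1 = 1962: (p + p//4 - p//100 + p//400) mod 7 = (1962 + 490 - 19 + 4) mod 7 = 2437 mod 7 = 1 -> Tuesday (Mon=0 ... Sun=6)
Day of year: 62; offset = 61
Weekday index = (1 + 61) mod 7 = 6 -> Sunday
Weekend days: Saturday, Sunday

Yes


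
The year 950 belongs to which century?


Century = (year - 1) // 100 + 1
= (950 - 1) // 100 + 1
= 949 // 100 + 1
= 9 + 1

10th century


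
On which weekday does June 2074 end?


June 2074 has 30 days
Anchor: Jan 1, 2074. With p = 2074 - 1 = 2073: (p + p//4 - p//100 + p//400) mod 7 = (2073 + 518 - 20 + 5) mod 7 = 2576 mod 7 = 0 -> Monday (Mon=0 ... Sun=6)
Days before June (Jan-May): 151; June 1 index = (0 + 151) mod 7 = 4 -> Friday
Last day offset: 30 - 1 = 29 days
Weekday index = (4 + 29) mod 7 = 5

Saturday, June 30


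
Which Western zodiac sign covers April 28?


Date: April 28
Conventional tropical zodiac dates: Taurus from April 20 onward; Gemini starts May 21
April 28 falls within the Taurus range

Taurus


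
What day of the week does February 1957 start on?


Target: February 1, 1957
Anchor: Jan 1, 1957. With p = 1957 - 1 = 1956: (p + p//4 - p//100 + p//400) mod 7 = (1956 + 489 - 19 + 4) mod 7 = 2430 mod 7 = 1 -> Tuesday (Mon=0 ... Sun=6)
Days before February (Jan): 31 days
Weekday index = (1 + 31) mod 7 = 4

Friday


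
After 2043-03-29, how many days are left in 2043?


Day of year: 88 of 365
Remaining = 365 - 88

277 days


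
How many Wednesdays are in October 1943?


October 1943 has 31 days
Anchor: Jan 1, 1943. With p = 1943 - 1 = 1942: (p + p//4 - p//100 + p//400) mod 7 = (1942 + 485 - 19 + 4) mod 7 = 2412 mod 7 = 4 -> Friday (Mon=0 ... Sun=6)
Days before October (Jan-Sep): 273; October 1 index = (4 + 273) mod 7 = 4 -> Friday
First Wednesday is October 6
Wednesdays: 6, 13, 20, 27

4 Wednesdays


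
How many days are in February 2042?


February 2042 (leap year: no)

28 days


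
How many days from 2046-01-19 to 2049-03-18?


From 2046-01-19 to 2049-03-18
2046-01-19: day of year = 19
2049-03-18: days before March = 31 + 28 = 59 (2049 is not a leap year); day of year = 59 + 18 = 77
Rest of 2046: 365 - 19 = 346
Full years 2047 (365), 2048 (366): 731
Total = 346 + 731 + 77 = 1154

1154 days


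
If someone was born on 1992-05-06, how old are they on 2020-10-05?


Birth: 1992-05-06
Reference: 2020-10-05
Year difference: 2020 - 1992 = 28

28 years old


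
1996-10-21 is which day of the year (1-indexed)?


Date: October 21, 1996
Days in months 1 through 9: 274
Plus 21 days in October

Day of year: 295


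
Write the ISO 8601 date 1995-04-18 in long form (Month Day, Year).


ISO 1995-04-18 parses as year=1995, month=04, day=18
Month 4 -> April

April 18, 1995


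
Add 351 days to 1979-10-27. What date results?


Start: 1979-10-27, add 351 days
October 1979 has 31 days: 31 - 27 = 4 days to October 31 -> 347 left
November 1979 has 30 days -> 317 left
December 1979 has 31 days -> 286 left
January 1980 has 31 days -> 255 left
February 1980 has 29 days -> 226 left
March 1980 has 31 days -> 195 left
April 1980 has 30 days -> 165 left
May 1980 has 31 days -> 134 left
June 1980 has 30 days -> 104 left
July 1980 has 31 days -> 73 left
August 1980 has 31 days -> 42 left
September 1980 has 30 days -> 12 left
October 1980: 12 <= 31 -> lands on October 12

Result: 1980-10-12


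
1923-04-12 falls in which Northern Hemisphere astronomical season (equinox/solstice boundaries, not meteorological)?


Date: April 12
Astronomical Spring (approx.; exact equinox/solstice day varies by year): March 20 to June 20
April 12 falls within the Spring window

Spring


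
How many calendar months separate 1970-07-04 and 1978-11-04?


From July 1970 to November 1978
8 years * 12 = 96 months, plus 4 months = 100

100 months


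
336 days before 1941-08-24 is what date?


Start: 1941-08-24, subtract 336 days
Back 24 days from August 24 reaches July 31, 1941 -> 312 left
July 1941 has 31 days -> back to June 30, 1941 -> 281 left
June 1941 has 30 days -> back to May 31, 1941 -> 251 left
May 1941 has 31 days -> back to April 30, 1941 -> 220 left
April 1941 has 30 days -> back to March 31, 1941 -> 190 left
March 1941 has 31 days -> back to February 28, 1941 -> 159 left
February 1941 has 28 days -> back to January 31, 1941 -> 131 left
January 1941 has 31 days -> back to December 31, 1940 -> 100 left
December 1940 has 31 days -> back to November 30, 1940 -> 69 left
November 1940 has 30 days -> back to October 31, 1940 -> 39 left
October 1940 has 31 days -> back to September 30, 1940 -> 8 left
September 1940: 30 - 8 = 22 -> lands on September 22

Result: 1940-09-22


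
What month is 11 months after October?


October is month 10
10 + 11 = 21; wrap: 21 - 12 = 9

September


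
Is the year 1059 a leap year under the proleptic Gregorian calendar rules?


Gregorian leap year rule: divisible by 4, but not by 100, unless also by 400.
1059 is not divisible by 4 -> not a leap year

No


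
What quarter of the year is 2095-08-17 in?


Month: August (month 8)
Q1: Jan-Mar, Q2: Apr-Jun, Q3: Jul-Sep, Q4: Oct-Dec

Q3


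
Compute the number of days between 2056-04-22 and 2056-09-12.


From 2056-04-22 to 2056-09-12
2056-04-22: days before April = 31 + 29 + 31 = 91 (2056 is a leap year); day of year = 91 + 22 = 113
2056-09-12: days before September = 31 + 29 + 31 + 30 + 31 + 30 + 31 + 31 = 244 (2056 is a leap year); day of year = 244 + 12 = 256
Same year: 256 - 113 = 143

143 days


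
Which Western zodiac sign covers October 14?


Date: October 14
Conventional tropical zodiac dates: Libra from September 23 onward; Scorpio starts October 23
October 14 falls within the Libra range

Libra


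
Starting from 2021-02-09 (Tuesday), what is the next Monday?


Current: Tuesday
Target: Monday
Days ahead: 6

Next Monday: 2021-02-15


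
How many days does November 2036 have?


November 2036

30 days


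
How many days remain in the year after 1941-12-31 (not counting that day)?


Day of year: 365 of 365
Remaining = 365 - 365

0 days


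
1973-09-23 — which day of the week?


Date: September 23, 1973
Anchor: Jan 1, 1973. With p = 1973 - 1 = 1972: (p + p//4 - p//100 + p//400) mod 7 = (1972 + 493 - 19 + 4) mod 7 = 2450 mod 7 = 0 -> Monday (Mon=0 ... Sun=6)
Days before September (Jan-Aug): 243; offset = 243 + 23 - 1 = 265
Weekday index = (0 + 265) mod 7 = 6

Day of the week: Sunday


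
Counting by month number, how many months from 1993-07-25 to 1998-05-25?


From July 1993 to May 1998
5 years * 12 = 60 months, minus 2 months = 58

58 months


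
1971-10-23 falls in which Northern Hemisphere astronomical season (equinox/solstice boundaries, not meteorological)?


Date: October 23
Astronomical Autumn (approx.; exact equinox/solstice day varies by year): September 22 to December 20
October 23 falls within the Autumn window

Autumn


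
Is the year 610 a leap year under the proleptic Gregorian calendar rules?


Gregorian leap year rule: divisible by 4, but not by 100, unless also by 400.
610 is not divisible by 4 -> not a leap year

No


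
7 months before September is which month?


September is month 9
9 - 7 = 2

February


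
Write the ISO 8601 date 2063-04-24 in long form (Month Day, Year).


ISO 2063-04-24 parses as year=2063, month=04, day=24
Month 4 -> April

April 24, 2063


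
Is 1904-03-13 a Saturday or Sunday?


Anchor: Jan 1, 1904. With p = 1904 - 1 = 1903: (p + p//4 - p//100 + p//400) mod 7 = (1903 + 475 - 19 + 4) mod 7 = 2363 mod 7 = 4 -> Friday (Mon=0 ... Sun=6)
Day of year: 73; offset = 72
Weekday index = (4 + 72) mod 7 = 6 -> Sunday
Weekend days: Saturday, Sunday

Yes


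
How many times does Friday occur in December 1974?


December 1974 has 31 days
Anchor: Jan 1, 1974. With p = 1974 - 1 = 1973: (p + p//4 - p//100 + p//400) mod 7 = (1973 + 493 - 19 + 4) mod 7 = 2451 mod 7 = 1 -> Tuesday (Mon=0 ... Sun=6)
Days before December (Jan-Nov): 334; December 1 index = (1 + 334) mod 7 = 6 -> Sunday
First Friday is December 6
Fridays: 6, 13, 20, 27

4 Fridays


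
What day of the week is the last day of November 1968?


November 1968 has 30 days
Anchor: Jan 1, 1968. With p = 1968 - 1 = 1967: (p + p//4 - p//100 + p//400) mod 7 = (1967 + 491 - 19 + 4) mod 7 = 2443 mod 7 = 0 -> Monday (Mon=0 ... Sun=6)
Days before November (Jan-Oct): 305; November 1 index = (0 + 305) mod 7 = 4 -> Friday
Last day offset: 30 - 1 = 29 days
Weekday index = (4 + 29) mod 7 = 5

Saturday, November 30


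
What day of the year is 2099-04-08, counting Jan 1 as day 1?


Date: April 8, 2099
Days in months 1 through 3: 90
Plus 8 days in April

Day of year: 98


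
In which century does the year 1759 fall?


Century = (year - 1) // 100 + 1
= (1759 - 1) // 100 + 1
= 1758 // 100 + 1
= 17 + 1

18th century


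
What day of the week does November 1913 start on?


Target: November 1, 1913
Anchor: Jan 1, 1913. With p = 1913 - 1 = 1912: (p + p//4 - p//100 + p//400) mod 7 = (1912 + 478 - 19 + 4) mod 7 = 2375 mod 7 = 2 -> Wednesday (Mon=0 ... Sun=6)
Days before November (Jan-Oct): 304 days
Weekday index = (2 + 304) mod 7 = 5

Saturday


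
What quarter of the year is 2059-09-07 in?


Month: September (month 9)
Q1: Jan-Mar, Q2: Apr-Jun, Q3: Jul-Sep, Q4: Oct-Dec

Q3


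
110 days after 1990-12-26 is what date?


Start: 1990-12-26, add 110 days
December 1990 has 31 days: 31 - 26 = 5 days to December 31 -> 105 left
January 1991 has 31 days -> 74 left
February 1991 has 28 days -> 46 left
March 1991 has 31 days -> 15 left
April 1991: 15 <= 30 -> lands on April 15

Result: 1991-04-15


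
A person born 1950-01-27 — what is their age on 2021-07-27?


Birth: 1950-01-27
Reference: 2021-07-27
Year difference: 2021 - 1950 = 71

71 years old


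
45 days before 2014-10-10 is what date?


Start: 2014-10-10, subtract 45 days
Back 10 days from October 10 reaches September 30, 2014 -> 35 left
September 2014 has 30 days -> back to August 31, 2014 -> 5 left
August 2014: 31 - 5 = 26 -> lands on August 26

Result: 2014-08-26


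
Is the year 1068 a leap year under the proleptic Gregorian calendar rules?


Gregorian leap year rule: divisible by 4, but not by 100, unless also by 400.
1068 is divisible by 4 but not 100 -> leap year

Yes


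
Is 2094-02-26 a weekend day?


Anchor: Jan 1, 2094. With p = 2094 - 1 = 2093: (p + p//4 - p//100 + p//400) mod 7 = (2093 + 523 - 20 + 5) mod 7 = 2601 mod 7 = 4 -> Friday (Mon=0 ... Sun=6)
Day of year: 57; offset = 56
Weekday index = (4 + 56) mod 7 = 4 -> Friday
Weekend days: Saturday, Sunday

No


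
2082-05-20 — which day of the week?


Date: May 20, 2082
Anchor: Jan 1, 2082. With p = 2082 - 1 = 2081: (p + p//4 - p//100 + p//400) mod 7 = (2081 + 520 - 20 + 5) mod 7 = 2586 mod 7 = 3 -> Thursday (Mon=0 ... Sun=6)
Days before May (Jan-Apr): 120; offset = 120 + 20 - 1 = 139
Weekday index = (3 + 139) mod 7 = 2

Day of the week: Wednesday


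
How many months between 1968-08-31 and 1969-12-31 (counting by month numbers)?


From August 1968 to December 1969
1 year * 12 = 12 months, plus 4 months = 16

16 months


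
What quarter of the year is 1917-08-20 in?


Month: August (month 8)
Q1: Jan-Mar, Q2: Apr-Jun, Q3: Jul-Sep, Q4: Oct-Dec

Q3


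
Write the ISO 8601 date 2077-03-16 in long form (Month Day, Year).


ISO 2077-03-16 parses as year=2077, month=03, day=16
Month 3 -> March

March 16, 2077


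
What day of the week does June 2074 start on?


Target: June 1, 2074
Anchor: Jan 1, 2074. With p = 2074 - 1 = 2073: (p + p//4 - p//100 + p//400) mod 7 = (2073 + 518 - 20 + 5) mod 7 = 2576 mod 7 = 0 -> Monday (Mon=0 ... Sun=6)
Days before June (Jan-May): 151 days
Weekday index = (0 + 151) mod 7 = 4

Friday


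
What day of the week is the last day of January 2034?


January 2034 has 31 days
Anchor: Jan 1, 2034. With p = 2034 - 1 = 2033: (p + p//4 - p//100 + p//400) mod 7 = (2033 + 508 - 20 + 5) mod 7 = 2526 mod 7 = 6 -> Sunday (Mon=0 ... Sun=6)
January 1 is the anchor itself -> Sunday
Last day offset: 31 - 1 = 30 days
Weekday index = (6 + 30) mod 7 = 1

Tuesday, January 31


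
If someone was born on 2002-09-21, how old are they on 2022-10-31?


Birth: 2002-09-21
Reference: 2022-10-31
Year difference: 2022 - 2002 = 20

20 years old


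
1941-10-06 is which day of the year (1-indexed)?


Date: October 6, 1941
Days in months 1 through 9: 273
Plus 6 days in October

Day of year: 279


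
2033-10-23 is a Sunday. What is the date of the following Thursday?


Current: Sunday
Target: Thursday
Days ahead: 4

Next Thursday: 2033-10-27


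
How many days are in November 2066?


November 2066

30 days


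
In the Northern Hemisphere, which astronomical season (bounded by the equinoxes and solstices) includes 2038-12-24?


Date: December 24
Astronomical Winter (approx.; exact equinox/solstice day varies by year): December 21 to March 19
December 24 falls within the Winter window

Winter


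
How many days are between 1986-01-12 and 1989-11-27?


From 1986-01-12 to 1989-11-27
1986-01-12: day of year = 12
1989-11-27: days before November = 31 + 28 + 31 + 30 + 31 + 30 + 31 + 31 + 30 + 31 = 304 (1989 is not a leap year); day of year = 304 + 27 = 331
Rest of 1986: 365 - 12 = 353
Full years 1987 (365), 1988 (366): 731
Total = 353 + 731 + 331 = 1415

1415 days


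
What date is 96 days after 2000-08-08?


Start: 2000-08-08, add 96 days
August 2000 has 31 days: 31 - 8 = 23 days to August 31 -> 73 left
September 2000 has 30 days -> 43 left
October 2000 has 31 days -> 12 left
November 2000: 12 <= 30 -> lands on November 12

Result: 2000-11-12


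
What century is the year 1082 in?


Century = (year - 1) // 100 + 1
= (1082 - 1) // 100 + 1
= 1081 // 100 + 1
= 10 + 1

11th century


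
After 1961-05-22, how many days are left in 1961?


Day of year: 142 of 365
Remaining = 365 - 142

223 days


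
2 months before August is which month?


August is month 8
8 - 2 = 6

June


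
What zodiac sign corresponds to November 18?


Date: November 18
Conventional tropical zodiac dates: Scorpio from October 23 onward; Sagittarius starts November 22
November 18 falls within the Scorpio range

Scorpio


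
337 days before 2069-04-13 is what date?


Start: 2069-04-13, subtract 337 days
Back 13 days from April 13 reaches March 31, 2069 -> 324 left
March 2069 has 31 days -> back to February 28, 2069 -> 293 left
February 2069 has 28 days -> back to January 31, 2069 -> 265 left
January 2069 has 31 days -> back to December 31, 2068 -> 234 left
December 2068 has 31 days -> back to November 30, 2068 -> 203 left
November 2068 has 30 days -> back to October 31, 2068 -> 173 left
October 2068 has 31 days -> back to September 30, 2068 -> 142 left
September 2068 has 30 days -> back to August 31, 2068 -> 112 left
August 2068 has 31 days -> back to July 31, 2068 -> 81 left
July 2068 has 31 days -> back to June 30, 2068 -> 50 left
June 2068 has 30 days -> back to May 31, 2068 -> 20 left
May 2068: 31 - 20 = 11 -> lands on May 11

Result: 2068-05-11


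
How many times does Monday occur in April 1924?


April 1924 has 30 days
Anchor: Jan 1, 1924. With p = 1924 - 1 = 1923: (p + p//4 - p//100 + p//400) mod 7 = (1923 + 480 - 19 + 4) mod 7 = 2388 mod 7 = 1 -> Tuesday (Mon=0 ... Sun=6)
Days before April (Jan-Mar): 91; April 1 index = (1 + 91) mod 7 = 1 -> Tuesday
First Monday is April 7
Mondays: 7, 14, 21, 28

4 Mondays


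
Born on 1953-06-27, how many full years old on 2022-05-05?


Birth: 1953-06-27
Reference: 2022-05-05
Year difference: 2022 - 1953 = 69
Birthday not yet reached in 2022, subtract 1

68 years old


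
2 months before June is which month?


June is month 6
6 - 2 = 4

April


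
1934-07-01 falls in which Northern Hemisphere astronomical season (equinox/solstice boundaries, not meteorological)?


Date: July 1
Astronomical Summer (approx.; exact equinox/solstice day varies by year): June 21 to September 21
July 1 falls within the Summer window

Summer


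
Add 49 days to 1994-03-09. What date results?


Start: 1994-03-09, add 49 days
March 1994 has 31 days: 31 - 9 = 22 days to March 31 -> 27 left
April 1994: 27 <= 30 -> lands on April 27

Result: 1994-04-27


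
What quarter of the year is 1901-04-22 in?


Month: April (month 4)
Q1: Jan-Mar, Q2: Apr-Jun, Q3: Jul-Sep, Q4: Oct-Dec

Q2


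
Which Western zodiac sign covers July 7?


Date: July 7
Conventional tropical zodiac dates: Cancer from June 21 onward; Leo starts July 23
July 7 falls within the Cancer range

Cancer


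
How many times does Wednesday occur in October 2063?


October 2063 has 31 days
Anchor: Jan 1, 2063. With p = 2063 - 1 = 2062: (p + p//4 - p//100 + p//400) mod 7 = (2062 + 515 - 20 + 5) mod 7 = 2562 mod 7 = 0 -> Monday (Mon=0 ... Sun=6)
Days before October (Jan-Sep): 273; October 1 index = (0 + 273) mod 7 = 0 -> Monday
First Wednesday is October 3
Wednesdays: 3, 10, 17, 24, 31

5 Wednesdays


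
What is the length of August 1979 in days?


August 1979

31 days


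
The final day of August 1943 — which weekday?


August 1943 has 31 days
Anchor: Jan 1, 1943. With p = 1943 - 1 = 1942: (p + p//4 - p//100 + p//400) mod 7 = (1942 + 485 - 19 + 4) mod 7 = 2412 mod 7 = 4 -> Friday (Mon=0 ... Sun=6)
Days before August (Jan-Jul): 212; August 1 index = (4 + 212) mod 7 = 6 -> Sunday
Last day offset: 31 - 1 = 30 days
Weekday index = (6 + 30) mod 7 = 1

Tuesday, August 31


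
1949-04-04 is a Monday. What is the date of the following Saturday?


Current: Monday
Target: Saturday
Days ahead: 5

Next Saturday: 1949-04-09


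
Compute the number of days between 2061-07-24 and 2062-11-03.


From 2061-07-24 to 2062-11-03
2061-07-24: days before July = 31 + 28 + 31 + 30 + 31 + 30 = 181 (2061 is not a leap year); day of year = 181 + 24 = 205
2062-11-03: days before November = 31 + 28 + 31 + 30 + 31 + 30 + 31 + 31 + 30 + 31 = 304 (2062 is not a leap year); day of year = 304 + 3 = 307
Rest of 2061: 365 - 205 = 160
Total = 160 + 307 = 467

467 days


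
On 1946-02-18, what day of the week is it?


Date: February 18, 1946
Anchor: Jan 1, 1946. With p = 1946 - 1 = 1945: (p + p//4 - p//100 + p//400) mod 7 = (1945 + 486 - 19 + 4) mod 7 = 2416 mod 7 = 1 -> Tuesday (Mon=0 ... Sun=6)
Days before February (Jan): 31; offset = 31 + 18 - 1 = 48
Weekday index = (1 + 48) mod 7 = 0

Day of the week: Monday


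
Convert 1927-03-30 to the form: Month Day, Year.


ISO 1927-03-30 parses as year=1927, month=03, day=30
Month 3 -> March

March 30, 1927


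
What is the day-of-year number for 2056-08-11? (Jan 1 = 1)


Date: August 11, 2056
Days in months 1 through 7: 213
Plus 11 days in August

Day of year: 224


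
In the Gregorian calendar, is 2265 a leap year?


Gregorian leap year rule: divisible by 4, but not by 100, unless also by 400.
2265 is not divisible by 4 -> not a leap year

No


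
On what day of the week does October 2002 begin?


Target: October 1, 2002
Anchor: Jan 1, 2002. With p = 2002 - 1 = 2001: (p + p//4 - p//100 + p//400) mod 7 = (2001 + 500 - 20 + 5) mod 7 = 2486 mod 7 = 1 -> Tuesday (Mon=0 ... Sun=6)
Days before October (Jan-Sep): 273 days
Weekday index = (1 + 273) mod 7 = 1

Tuesday


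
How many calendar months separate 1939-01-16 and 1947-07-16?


From January 1939 to July 1947
8 years * 12 = 96 months, plus 6 months = 102

102 months


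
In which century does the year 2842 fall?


Century = (year - 1) // 100 + 1
= (2842 - 1) // 100 + 1
= 2841 // 100 + 1
= 28 + 1

29th century


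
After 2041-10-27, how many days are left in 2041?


Day of year: 300 of 365
Remaining = 365 - 300

65 days


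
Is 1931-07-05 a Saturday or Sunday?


Anchor: Jan 1, 1931. With p = 1931 - 1 = 1930: (p + p//4 - p//100 + p//400) mod 7 = (1930 + 482 - 19 + 4) mod 7 = 2397 mod 7 = 3 -> Thursday (Mon=0 ... Sun=6)
Day of year: 186; offset = 185
Weekday index = (3 + 185) mod 7 = 6 -> Sunday
Weekend days: Saturday, Sunday

Yes


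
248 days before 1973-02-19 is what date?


Start: 1973-02-19, subtract 248 days
Back 19 days from February 19 reaches January 31, 1973 -> 229 left
January 1973 has 31 days -> back to December 31, 1972 -> 198 left
December 1972 has 31 days -> back to November 30, 1972 -> 167 left
November 1972 has 30 days -> back to October 31, 1972 -> 137 left
October 1972 has 31 days -> back to September 30, 1972 -> 106 left
September 1972 has 30 days -> back to August 31, 1972 -> 76 left
August 1972 has 31 days -> back to July 31, 1972 -> 45 left
July 1972 has 31 days -> back to June 30, 1972 -> 14 left
June 1972: 30 - 14 = 16 -> lands on June 16

Result: 1972-06-16


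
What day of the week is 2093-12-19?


Date: December 19, 2093
Anchor: Jan 1, 2093. With p = 2093 - 1 = 2092: (p + p//4 - p//100 + p//400) mod 7 = (2092 + 523 - 20 + 5) mod 7 = 2600 mod 7 = 3 -> Thursday (Mon=0 ... Sun=6)
Days before December (Jan-Nov): 334; offset = 334 + 19 - 1 = 352
Weekday index = (3 + 352) mod 7 = 5

Day of the week: Saturday


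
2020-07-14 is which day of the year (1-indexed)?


Date: July 14, 2020
Days in months 1 through 6: 182
Plus 14 days in July

Day of year: 196


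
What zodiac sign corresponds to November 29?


Date: November 29
Conventional tropical zodiac dates: Sagittarius from November 22 onward; Capricorn starts December 22
November 29 falls within the Sagittarius range

Sagittarius


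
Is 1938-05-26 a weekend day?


Anchor: Jan 1, 1938. With p = 1938 - 1 = 1937: (p + p//4 - p//100 + p//400) mod 7 = (1937 + 484 - 19 + 4) mod 7 = 2406 mod 7 = 5 -> Saturday (Mon=0 ... Sun=6)
Day of year: 146; offset = 145
Weekday index = (5 + 145) mod 7 = 3 -> Thursday
Weekend days: Saturday, Sunday

No


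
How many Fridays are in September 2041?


September 2041 has 30 days
Anchor: Jan 1, 2041. With p = 2041 - 1 = 2040: (p + p//4 - p//100 + p//400) mod 7 = (2040 + 510 - 20 + 5) mod 7 = 2535 mod 7 = 1 -> Tuesday (Mon=0 ... Sun=6)
Days before September (Jan-Aug): 243; September 1 index = (1 + 243) mod 7 = 6 -> Sunday
First Friday is September 6
Fridays: 6, 13, 20, 27

4 Fridays


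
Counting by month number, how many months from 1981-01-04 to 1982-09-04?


From January 1981 to September 1982
1 year * 12 = 12 months, plus 8 months = 20

20 months


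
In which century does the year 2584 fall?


Century = (year - 1) // 100 + 1
= (2584 - 1) // 100 + 1
= 2583 // 100 + 1
= 25 + 1

26th century


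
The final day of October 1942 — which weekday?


October 1942 has 31 days
Anchor: Jan 1, 1942. With p = 1942 - 1 = 1941: (p + p//4 - p//100 + p//400) mod 7 = (1941 + 485 - 19 + 4) mod 7 = 2411 mod 7 = 3 -> Thursday (Mon=0 ... Sun=6)
Days before October (Jan-Sep): 273; October 1 index = (3 + 273) mod 7 = 3 -> Thursday
Last day offset: 31 - 1 = 30 days
Weekday index = (3 + 30) mod 7 = 5

Saturday, October 31


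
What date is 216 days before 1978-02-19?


Start: 1978-02-19, subtract 216 days
Back 19 days from February 19 reaches January 31, 1978 -> 197 left
January 1978 has 31 days -> back to December 31, 1977 -> 166 left
December 1977 has 31 days -> back to November 30, 1977 -> 135 left
November 1977 has 30 days -> back to October 31, 1977 -> 105 left
October 1977 has 31 days -> back to September 30, 1977 -> 74 left
September 1977 has 30 days -> back to August 31, 1977 -> 44 left
August 1977 has 31 days -> back to July 31, 1977 -> 13 left
July 1977: 31 - 13 = 18 -> lands on July 18

Result: 1977-07-18
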